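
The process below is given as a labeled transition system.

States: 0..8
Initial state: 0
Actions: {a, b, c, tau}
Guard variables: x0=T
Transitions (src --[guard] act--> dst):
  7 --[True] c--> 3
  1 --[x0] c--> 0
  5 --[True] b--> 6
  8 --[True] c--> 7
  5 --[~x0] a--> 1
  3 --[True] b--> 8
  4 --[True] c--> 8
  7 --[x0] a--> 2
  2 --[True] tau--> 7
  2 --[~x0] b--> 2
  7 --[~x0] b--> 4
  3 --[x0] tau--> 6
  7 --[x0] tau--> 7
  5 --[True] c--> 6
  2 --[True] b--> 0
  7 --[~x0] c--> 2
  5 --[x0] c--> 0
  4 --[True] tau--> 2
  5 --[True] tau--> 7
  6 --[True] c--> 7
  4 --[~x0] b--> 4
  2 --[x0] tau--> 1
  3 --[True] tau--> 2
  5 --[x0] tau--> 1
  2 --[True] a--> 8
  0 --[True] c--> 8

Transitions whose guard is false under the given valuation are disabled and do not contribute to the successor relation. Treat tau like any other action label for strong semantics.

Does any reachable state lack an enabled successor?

Reachable = {0,1,2,3,6,7,8}
  0: c→8  [deg 1]
  1: c→0  [deg 1]
  2: a→8  b→0  tau→1  tau→7  [deg 4]
  3: b→8  tau→2  tau→6  [deg 3]
  6: c→7  [deg 1]
  7: a→2  c→3  tau→7  [deg 3]
  8: c→7  [deg 1]

Answer: DEADLOCK-FREE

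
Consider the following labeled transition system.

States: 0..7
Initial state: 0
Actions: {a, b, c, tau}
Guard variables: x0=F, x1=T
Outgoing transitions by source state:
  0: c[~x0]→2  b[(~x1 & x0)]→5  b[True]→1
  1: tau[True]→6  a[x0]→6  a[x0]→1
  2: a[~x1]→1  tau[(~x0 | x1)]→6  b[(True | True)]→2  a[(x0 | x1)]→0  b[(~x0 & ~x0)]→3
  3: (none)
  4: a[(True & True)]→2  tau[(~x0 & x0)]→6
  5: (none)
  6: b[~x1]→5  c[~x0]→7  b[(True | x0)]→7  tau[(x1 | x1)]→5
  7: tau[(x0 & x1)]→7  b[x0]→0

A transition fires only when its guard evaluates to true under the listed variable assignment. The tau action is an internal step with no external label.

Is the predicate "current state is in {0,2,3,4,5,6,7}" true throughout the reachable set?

Safe = {0,2,3,4,5,6,7}
Reach set: {0,1,2,3,5,6,7}
  0: ok
  1: ✗ unsafe
  2: ok
  3: ok
  5: ok
  6: ok
  7: ok
counterexample path to 1: b

Answer: INVARIANT VIOLATED at state 1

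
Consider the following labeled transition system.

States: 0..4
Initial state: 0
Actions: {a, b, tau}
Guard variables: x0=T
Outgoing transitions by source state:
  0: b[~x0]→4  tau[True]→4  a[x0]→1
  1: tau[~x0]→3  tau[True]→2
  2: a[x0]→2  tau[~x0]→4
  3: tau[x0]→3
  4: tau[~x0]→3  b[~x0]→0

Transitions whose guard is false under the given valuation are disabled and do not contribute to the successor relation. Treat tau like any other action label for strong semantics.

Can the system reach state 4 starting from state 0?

Answer: REACHABLE

Analysis:
Guard filter leaves 5 enabled edge(s).
depth 0: {0}
depth 1: {1,4}  cumulative {0,1,4}
depth 2: {2}  cumulative {0,1,2,4}
Reachable = {0,1,2,4}
Path to 4: tau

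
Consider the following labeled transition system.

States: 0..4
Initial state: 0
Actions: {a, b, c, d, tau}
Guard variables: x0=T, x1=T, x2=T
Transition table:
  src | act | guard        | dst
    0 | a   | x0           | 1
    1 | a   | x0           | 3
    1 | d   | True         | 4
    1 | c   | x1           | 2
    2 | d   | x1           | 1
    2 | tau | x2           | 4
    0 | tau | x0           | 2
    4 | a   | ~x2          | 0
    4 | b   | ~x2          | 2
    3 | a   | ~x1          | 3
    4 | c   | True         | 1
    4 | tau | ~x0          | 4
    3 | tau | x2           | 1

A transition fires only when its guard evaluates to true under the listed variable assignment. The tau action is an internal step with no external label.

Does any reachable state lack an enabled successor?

Answer: DEADLOCK-FREE

Working:
R = {0,1,2,3,4}
  0: a→1  tau→2  [2 exit(s)]
  1: a→3  c→2  d→4  [3 exit(s)]
  2: d→1  tau→4  [2 exit(s)]
  3: tau→1  [1 exit(s)]
  4: c→1  [1 exit(s)]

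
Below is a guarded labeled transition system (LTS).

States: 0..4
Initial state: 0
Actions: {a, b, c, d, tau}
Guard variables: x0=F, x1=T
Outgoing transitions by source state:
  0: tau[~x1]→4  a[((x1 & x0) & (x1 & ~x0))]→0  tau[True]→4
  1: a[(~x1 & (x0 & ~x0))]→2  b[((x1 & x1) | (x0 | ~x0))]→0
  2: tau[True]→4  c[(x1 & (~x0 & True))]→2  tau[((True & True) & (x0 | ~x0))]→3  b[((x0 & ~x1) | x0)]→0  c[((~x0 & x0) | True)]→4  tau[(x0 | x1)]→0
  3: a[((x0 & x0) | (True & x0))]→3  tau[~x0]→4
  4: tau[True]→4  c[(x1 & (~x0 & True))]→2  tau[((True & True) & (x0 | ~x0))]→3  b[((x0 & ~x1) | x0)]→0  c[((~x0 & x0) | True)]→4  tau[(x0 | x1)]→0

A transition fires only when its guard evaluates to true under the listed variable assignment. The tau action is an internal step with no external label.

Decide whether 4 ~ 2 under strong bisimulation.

Answer: BISIMILAR

Analysis:
Refine partition for ~:
  round 0: {{0,1,2,3,4}}
  round 1: {{0,3},{1},{2,4}}
stable after 2 split(s): 3 block(s)
class of 4: {2,4}; class of 2: {2,4}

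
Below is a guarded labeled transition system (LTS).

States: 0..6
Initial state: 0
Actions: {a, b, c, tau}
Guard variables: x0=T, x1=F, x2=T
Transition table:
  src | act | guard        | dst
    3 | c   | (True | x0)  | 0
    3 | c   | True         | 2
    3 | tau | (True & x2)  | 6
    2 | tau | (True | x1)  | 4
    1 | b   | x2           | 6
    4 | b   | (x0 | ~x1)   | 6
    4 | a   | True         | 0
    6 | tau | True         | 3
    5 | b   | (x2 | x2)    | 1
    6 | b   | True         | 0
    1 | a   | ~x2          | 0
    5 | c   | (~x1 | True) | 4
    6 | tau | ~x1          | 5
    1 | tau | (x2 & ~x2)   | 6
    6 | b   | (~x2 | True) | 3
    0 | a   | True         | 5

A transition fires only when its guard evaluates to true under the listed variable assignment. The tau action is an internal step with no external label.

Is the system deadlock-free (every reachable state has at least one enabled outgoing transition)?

Answer: DEADLOCK-FREE

Analysis:
R = {0,1,2,3,4,5,6}
  0: a→5  [1 exit(s)]
  1: b→6  [1 exit(s)]
  2: tau→4  [1 exit(s)]
  3: c→0  c→2  tau→6  [3 exit(s)]
  4: a→0  b→6  [2 exit(s)]
  5: b→1  c→4  [2 exit(s)]
  6: b→0  b→3  tau→3  tau→5  [4 exit(s)]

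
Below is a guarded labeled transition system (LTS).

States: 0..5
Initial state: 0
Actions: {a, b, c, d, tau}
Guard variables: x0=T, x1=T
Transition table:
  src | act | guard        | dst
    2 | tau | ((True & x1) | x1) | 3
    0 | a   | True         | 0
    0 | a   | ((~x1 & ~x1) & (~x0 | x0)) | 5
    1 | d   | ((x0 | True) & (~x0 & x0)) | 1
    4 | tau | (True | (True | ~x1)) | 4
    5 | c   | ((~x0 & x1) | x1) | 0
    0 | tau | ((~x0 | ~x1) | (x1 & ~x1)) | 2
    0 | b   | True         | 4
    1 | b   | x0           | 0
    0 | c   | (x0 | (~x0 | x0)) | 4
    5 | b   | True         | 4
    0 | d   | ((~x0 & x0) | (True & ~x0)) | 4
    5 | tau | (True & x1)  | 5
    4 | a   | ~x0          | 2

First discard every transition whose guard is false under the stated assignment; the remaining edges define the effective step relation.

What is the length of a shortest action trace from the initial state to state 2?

Breadth-first toward 2:
  L0 = {0}
  L1 = {4}
2 never appears.

Answer: UNREACHABLE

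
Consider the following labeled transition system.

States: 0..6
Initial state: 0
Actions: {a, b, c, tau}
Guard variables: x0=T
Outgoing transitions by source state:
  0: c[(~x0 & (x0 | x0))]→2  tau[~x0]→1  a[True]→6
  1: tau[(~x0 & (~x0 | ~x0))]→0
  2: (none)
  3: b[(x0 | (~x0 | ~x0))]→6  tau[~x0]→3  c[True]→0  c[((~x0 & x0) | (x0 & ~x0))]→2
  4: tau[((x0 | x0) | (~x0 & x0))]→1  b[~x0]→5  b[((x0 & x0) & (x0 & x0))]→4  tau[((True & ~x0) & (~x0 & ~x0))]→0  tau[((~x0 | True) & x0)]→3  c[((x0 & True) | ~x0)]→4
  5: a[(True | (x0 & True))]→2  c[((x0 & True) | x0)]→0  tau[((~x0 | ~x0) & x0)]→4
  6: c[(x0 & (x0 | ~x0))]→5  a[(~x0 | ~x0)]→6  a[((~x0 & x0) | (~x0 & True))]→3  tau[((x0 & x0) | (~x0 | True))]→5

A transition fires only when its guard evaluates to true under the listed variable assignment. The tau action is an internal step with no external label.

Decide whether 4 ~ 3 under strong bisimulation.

Answer: NOT BISIMILAR

Analysis:
Refine partition for ~:
  π0 = {{0,1,2,3,4,5,6}}
  π1 = {{0},{1,2},{3},{4},{5},{6}}
6 equivalence class(es) (converged in 2)
class of 4: {4}; class of 3: {3}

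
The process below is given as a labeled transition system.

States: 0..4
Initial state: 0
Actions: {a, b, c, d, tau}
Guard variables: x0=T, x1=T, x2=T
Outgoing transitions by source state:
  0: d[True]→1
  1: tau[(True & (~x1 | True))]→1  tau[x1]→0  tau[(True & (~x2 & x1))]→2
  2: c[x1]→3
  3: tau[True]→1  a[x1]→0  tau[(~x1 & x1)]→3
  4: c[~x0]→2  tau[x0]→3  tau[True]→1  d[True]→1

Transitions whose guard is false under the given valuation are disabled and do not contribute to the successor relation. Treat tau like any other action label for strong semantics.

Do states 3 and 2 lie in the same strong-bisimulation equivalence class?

Compute ~ classes (split until stable):
  round 0: {{0,1,2,3,4}}
  round 1: {{0},{1},{2},{3},{4}}
5 equivalence class(es) (converged in 2)
class of 3: {3}; class of 2: {2}

Answer: NOT BISIMILAR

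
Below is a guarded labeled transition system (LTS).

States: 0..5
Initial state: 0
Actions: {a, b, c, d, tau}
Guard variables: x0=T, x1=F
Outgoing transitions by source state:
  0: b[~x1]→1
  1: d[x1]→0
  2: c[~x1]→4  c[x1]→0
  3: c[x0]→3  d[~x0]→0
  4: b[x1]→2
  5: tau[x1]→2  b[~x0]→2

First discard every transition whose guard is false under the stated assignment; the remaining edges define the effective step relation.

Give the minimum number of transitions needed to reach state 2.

Breadth-first toward 2:
  L0 = {0}
  L1 = {1}
2 never appears.

Answer: UNREACHABLE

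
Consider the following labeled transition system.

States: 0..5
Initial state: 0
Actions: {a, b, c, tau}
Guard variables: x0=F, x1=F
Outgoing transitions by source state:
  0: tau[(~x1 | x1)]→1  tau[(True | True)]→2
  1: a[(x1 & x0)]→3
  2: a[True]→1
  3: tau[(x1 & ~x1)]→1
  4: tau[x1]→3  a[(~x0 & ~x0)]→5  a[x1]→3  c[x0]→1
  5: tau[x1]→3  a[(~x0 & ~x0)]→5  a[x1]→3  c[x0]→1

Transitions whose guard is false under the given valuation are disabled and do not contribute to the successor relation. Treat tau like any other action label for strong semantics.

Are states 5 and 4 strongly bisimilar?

Compute ~ classes (split until stable):
  P[0] = {{0,1,2,3,4,5}}
  P[1] = {{0},{1,3},{2,4,5}}
  P[2] = {{0},{1,3},{2},{4,5}}
4 equivalence class(es) (converged in 3)
5∈{4,5}, 4∈{4,5}

Answer: BISIMILAR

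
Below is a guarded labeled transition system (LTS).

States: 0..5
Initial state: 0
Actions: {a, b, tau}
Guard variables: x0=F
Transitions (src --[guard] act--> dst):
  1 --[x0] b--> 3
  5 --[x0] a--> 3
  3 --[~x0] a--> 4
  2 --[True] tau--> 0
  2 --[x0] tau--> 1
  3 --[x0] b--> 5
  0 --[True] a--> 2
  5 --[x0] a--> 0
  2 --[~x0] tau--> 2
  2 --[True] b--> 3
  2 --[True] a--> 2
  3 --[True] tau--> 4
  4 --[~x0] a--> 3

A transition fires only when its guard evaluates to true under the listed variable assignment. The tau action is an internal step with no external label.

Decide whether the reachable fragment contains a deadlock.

Reachable = {0,2,3,4}
  0: a→2  [deg 1]
  2: a→2  b→3  tau→0  tau→2  [deg 4]
  3: a→4  tau→4  [deg 2]
  4: a→3  [deg 1]

Answer: DEADLOCK-FREE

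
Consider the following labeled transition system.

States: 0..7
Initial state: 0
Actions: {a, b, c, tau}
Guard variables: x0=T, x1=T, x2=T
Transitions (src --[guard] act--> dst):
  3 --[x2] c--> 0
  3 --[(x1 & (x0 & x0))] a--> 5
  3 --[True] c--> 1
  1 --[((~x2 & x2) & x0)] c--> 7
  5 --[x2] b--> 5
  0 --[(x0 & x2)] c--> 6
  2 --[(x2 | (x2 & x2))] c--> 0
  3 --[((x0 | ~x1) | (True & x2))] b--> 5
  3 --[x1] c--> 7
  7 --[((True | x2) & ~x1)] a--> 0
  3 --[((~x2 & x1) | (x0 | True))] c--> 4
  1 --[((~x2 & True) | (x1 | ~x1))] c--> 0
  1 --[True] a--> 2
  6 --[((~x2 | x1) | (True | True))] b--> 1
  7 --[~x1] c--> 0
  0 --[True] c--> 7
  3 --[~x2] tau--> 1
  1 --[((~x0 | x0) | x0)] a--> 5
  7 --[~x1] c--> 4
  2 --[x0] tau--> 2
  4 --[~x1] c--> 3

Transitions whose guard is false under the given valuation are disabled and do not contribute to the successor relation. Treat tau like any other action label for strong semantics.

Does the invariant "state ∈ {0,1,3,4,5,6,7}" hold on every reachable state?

Inv-set: {0,1,3,4,5,6,7}
R = {0,1,2,5,6,7}
  0: ok
  1: ok
  2: outside
  5: ok
  6: ok
  7: ok
reach 2 via c·b·a — violates

Answer: INVARIANT VIOLATED at state 2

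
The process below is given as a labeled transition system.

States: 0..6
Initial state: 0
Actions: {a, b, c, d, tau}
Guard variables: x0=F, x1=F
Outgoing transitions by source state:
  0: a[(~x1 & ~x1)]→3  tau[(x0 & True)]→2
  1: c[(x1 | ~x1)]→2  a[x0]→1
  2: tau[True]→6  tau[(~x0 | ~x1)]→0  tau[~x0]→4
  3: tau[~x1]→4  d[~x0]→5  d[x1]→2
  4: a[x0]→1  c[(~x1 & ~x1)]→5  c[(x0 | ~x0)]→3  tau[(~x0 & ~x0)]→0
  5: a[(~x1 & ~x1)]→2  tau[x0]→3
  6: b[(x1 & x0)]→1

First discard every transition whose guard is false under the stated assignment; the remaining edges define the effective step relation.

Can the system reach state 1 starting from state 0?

Answer: UNREACHABLE

Trace:
11 transition(s) survive guard evaluation.
L0 = {0}
L1 = {3}  total {0,3}
L2 = {4,5}  total {0,3,4,5}
L3 = {2}  total {0,2,3,4,5}
L4 = {6}  total {0,2,3,4,5,6}
Reach set: {0,2,3,4,5,6}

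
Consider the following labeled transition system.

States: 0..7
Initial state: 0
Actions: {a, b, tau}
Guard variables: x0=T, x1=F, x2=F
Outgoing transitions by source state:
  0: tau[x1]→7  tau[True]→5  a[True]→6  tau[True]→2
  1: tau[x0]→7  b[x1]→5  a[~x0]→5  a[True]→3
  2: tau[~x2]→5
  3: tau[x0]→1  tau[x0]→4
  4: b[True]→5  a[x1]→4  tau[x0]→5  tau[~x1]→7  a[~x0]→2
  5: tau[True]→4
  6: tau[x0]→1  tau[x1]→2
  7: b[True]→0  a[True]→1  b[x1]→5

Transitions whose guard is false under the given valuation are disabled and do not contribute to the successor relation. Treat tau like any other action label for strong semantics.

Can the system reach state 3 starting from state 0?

Answer: REACHABLE

Trace:
15 transition(s) survive guard evaluation.
L0 = {0}
L1 = {2,5,6}  total {0,2,5,6}
L2 = {1,4}  total {0,1,2,4,5,6}
L3 = {3,7}  total {0,1,2,3,4,5,6,7}
Reach set: {0,1,2,3,4,5,6,7}
trace reaching 3: a·tau·a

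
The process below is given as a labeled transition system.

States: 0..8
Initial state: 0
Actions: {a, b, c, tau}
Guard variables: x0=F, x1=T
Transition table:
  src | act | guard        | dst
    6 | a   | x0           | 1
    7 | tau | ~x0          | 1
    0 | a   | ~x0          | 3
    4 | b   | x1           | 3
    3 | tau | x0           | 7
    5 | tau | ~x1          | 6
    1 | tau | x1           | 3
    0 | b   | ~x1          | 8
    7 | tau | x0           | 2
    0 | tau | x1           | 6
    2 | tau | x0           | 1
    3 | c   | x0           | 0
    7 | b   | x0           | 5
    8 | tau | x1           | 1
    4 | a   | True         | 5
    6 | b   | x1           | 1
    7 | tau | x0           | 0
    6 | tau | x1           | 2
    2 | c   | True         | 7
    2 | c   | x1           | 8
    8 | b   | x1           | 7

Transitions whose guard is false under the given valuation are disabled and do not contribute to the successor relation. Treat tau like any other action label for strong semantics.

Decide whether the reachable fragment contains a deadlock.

Answer: DEADLOCK at state 3

Trace:
Reach set: {0,1,2,3,6,7,8}
  0: a→3  tau→6  [2 exit(s)]
  1: tau→3  [1 exit(s)]
  2: c→7  c→8  [2 exit(s)]
  3: ∅  [no exit]
  6: b→1  tau→2  [2 exit(s)]
  7: tau→1  [1 exit(s)]
  8: b→7  tau→1  [2 exit(s)]
Path to 3: a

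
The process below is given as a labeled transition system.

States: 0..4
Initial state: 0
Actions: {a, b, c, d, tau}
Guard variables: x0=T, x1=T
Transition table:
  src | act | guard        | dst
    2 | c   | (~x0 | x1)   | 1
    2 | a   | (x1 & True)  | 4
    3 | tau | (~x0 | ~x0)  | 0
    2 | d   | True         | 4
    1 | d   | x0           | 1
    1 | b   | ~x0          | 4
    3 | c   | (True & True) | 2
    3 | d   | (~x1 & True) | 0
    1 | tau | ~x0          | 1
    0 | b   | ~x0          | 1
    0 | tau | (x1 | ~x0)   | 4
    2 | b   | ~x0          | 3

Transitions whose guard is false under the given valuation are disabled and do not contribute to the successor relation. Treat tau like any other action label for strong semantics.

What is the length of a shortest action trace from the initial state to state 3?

Answer: UNREACHABLE

Trace:
Layered search for 3:
  Layer 0: {0}
  Layer 1: {4}
3 never appears.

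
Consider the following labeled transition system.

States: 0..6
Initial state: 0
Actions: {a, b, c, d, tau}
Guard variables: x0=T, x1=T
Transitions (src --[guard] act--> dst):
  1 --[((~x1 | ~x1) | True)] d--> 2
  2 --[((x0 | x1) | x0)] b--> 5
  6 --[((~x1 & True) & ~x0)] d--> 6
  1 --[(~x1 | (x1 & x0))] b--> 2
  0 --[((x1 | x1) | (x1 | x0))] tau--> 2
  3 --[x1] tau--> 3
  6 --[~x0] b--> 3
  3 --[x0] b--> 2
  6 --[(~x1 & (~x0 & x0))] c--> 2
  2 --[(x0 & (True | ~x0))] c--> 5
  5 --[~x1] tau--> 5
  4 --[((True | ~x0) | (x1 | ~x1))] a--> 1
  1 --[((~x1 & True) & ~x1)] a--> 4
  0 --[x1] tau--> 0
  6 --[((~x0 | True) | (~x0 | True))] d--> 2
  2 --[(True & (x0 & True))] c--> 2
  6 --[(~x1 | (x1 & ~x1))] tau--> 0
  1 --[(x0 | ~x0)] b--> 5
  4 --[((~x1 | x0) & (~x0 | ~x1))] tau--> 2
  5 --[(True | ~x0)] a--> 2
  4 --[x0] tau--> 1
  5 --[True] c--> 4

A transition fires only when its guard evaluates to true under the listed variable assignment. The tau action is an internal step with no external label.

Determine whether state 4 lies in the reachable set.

Answer: REACHABLE

Working:
After dropping false guards: 15 live edges.
Layer 0: {0}
Layer 1: {2}  now seen {0,2}
Layer 2: {5}  now seen {0,2,5}
Layer 3: {4}  now seen {0,2,4,5}
Layer 4: {1}  now seen {0,1,2,4,5}
Reachable = {0,1,2,4,5}
trace reaching 4: tau·b·c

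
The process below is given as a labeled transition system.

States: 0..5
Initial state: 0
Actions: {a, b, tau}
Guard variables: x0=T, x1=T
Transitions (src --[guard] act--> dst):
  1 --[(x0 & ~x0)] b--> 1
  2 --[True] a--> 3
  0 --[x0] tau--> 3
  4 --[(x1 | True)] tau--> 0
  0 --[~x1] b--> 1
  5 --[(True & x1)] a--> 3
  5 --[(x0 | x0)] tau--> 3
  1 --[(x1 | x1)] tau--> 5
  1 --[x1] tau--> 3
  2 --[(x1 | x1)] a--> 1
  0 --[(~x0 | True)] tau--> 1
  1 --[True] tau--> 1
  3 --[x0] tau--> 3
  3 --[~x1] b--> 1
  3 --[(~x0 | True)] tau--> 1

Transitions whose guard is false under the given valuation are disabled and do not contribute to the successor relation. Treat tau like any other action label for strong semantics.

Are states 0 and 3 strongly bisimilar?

Bisimulation quotient by refinement:
  π0 = {{0,1,2,3,4,5}}
  π1 = {{0,1,3,4},{2},{5}}
  π2 = {{0,3,4},{1},{2},{5}}
  π3 = {{0,3},{1},{2},{4},{5}}
5 equivalence class(es) (converged in 4)
0∈{0,3}, 3∈{0,3}

Answer: BISIMILAR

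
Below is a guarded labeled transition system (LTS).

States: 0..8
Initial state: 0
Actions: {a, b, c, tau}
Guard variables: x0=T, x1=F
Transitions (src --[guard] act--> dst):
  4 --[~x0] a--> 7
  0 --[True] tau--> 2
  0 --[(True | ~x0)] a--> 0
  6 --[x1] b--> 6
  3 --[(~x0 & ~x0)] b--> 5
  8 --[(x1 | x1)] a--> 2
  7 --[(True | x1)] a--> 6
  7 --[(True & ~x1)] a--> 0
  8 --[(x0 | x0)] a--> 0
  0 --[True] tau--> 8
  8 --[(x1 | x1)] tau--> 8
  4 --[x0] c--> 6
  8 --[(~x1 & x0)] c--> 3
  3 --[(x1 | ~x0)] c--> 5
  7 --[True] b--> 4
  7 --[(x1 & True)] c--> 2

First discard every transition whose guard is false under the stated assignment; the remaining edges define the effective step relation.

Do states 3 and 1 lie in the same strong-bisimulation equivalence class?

Refine partition for ~:
  round 0: {{0,1,2,3,4,5,6,7,8}}
  round 1: {{0},{1,2,3,5,6},{4},{7},{8}}
5 equivalence class(es) (converged in 2)
[3]={1,2,3,5,6}  [1]={1,2,3,5,6}

Answer: BISIMILAR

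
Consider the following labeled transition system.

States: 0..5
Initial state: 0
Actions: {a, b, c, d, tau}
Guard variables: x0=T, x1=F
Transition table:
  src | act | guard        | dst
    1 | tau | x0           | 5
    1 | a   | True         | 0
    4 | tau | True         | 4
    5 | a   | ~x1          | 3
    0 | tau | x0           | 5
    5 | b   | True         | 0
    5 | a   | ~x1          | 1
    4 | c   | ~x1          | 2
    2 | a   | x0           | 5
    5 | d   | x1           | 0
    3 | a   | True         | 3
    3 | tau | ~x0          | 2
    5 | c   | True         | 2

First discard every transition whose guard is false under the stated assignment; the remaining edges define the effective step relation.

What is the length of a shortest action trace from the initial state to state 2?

Answer: 2

Working:
Breadth-first toward 2:
  L0 = {0}
  L1 = {5}
  L2 = {1,2,3}
first hit 2 at d=2 via tau·c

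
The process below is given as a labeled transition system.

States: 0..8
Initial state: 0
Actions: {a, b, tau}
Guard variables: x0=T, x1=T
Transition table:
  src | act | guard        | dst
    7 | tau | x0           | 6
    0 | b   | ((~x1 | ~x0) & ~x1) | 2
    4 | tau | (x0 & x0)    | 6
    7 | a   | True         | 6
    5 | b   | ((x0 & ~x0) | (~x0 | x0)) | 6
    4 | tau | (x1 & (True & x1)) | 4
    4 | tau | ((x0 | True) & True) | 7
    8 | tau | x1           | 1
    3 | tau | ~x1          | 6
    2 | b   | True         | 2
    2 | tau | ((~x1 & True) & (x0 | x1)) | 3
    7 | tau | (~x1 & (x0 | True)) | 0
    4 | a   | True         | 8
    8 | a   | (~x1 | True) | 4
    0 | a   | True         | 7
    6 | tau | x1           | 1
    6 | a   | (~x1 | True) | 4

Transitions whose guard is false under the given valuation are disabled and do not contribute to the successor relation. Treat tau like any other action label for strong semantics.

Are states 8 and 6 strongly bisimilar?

Answer: BISIMILAR

Working:
Bisimulation quotient by refinement:
  π0 = {{0,1,2,3,4,5,6,7,8}}
  π1 = {{0},{1,3},{2,5},{4,6,7,8}}
  π2 = {{0},{1,3},{2},{4,7},{5},{6,8}}
  π3 = {{0},{1,3},{2},{4},{5},{6,8},{7}}
Fixed point at round 4; 7 class(es).
[8]={6,8}  [6]={6,8}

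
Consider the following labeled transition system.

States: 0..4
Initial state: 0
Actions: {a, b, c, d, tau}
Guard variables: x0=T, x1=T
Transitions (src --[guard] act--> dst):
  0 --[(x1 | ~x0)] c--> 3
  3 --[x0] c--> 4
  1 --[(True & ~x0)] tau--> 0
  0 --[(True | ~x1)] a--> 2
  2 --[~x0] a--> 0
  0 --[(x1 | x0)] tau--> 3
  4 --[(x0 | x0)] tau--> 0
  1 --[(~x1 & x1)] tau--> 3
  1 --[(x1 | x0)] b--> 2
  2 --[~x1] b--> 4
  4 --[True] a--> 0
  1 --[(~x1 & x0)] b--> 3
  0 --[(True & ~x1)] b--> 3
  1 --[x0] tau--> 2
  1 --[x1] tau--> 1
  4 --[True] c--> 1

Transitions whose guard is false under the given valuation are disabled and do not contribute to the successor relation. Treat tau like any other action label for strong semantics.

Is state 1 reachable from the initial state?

Guard filter leaves 10 enabled edge(s).
L0 = {0}
L1 = {2,3}  now seen {0,2,3}
L2 = {4}  now seen {0,2,3,4}
L3 = {1}  now seen {0,1,2,3,4}
Reach set: {0,1,2,3,4}
witness 1: c·c·c

Answer: REACHABLE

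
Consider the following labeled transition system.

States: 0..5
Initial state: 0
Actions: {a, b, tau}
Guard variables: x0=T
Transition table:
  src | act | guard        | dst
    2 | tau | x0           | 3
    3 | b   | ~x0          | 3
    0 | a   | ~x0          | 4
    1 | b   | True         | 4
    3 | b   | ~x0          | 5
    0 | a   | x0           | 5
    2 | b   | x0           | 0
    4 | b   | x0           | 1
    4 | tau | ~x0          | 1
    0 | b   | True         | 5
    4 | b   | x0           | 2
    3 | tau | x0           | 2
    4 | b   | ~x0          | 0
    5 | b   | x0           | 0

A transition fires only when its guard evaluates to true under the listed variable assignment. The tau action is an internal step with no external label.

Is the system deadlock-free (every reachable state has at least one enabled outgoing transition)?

R = {0,5}
  0: a→5  b→5  [2 exit(s)]
  5: b→0  [1 exit(s)]

Answer: DEADLOCK-FREE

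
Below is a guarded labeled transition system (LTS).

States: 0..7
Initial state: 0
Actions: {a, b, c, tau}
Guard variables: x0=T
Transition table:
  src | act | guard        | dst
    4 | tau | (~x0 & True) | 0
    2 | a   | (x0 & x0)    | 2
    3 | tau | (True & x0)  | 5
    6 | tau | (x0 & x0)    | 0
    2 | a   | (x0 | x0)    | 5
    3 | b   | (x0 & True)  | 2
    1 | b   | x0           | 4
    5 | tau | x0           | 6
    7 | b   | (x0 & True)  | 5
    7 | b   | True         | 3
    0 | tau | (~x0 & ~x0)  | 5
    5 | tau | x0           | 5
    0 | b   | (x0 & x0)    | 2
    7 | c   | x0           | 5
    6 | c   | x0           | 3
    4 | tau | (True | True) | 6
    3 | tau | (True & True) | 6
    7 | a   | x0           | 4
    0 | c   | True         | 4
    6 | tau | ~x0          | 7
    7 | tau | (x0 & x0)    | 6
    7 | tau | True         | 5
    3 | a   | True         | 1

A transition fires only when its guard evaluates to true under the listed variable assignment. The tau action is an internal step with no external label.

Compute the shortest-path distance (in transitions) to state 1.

Answer: 4

Analysis:
Layered search for 1:
  depth 0: {0}
  depth 1: {2,4}
  depth 2: {5,6}
  depth 3: {3}
  depth 4: {1}
1 enters at depth 4; path c·tau·c·a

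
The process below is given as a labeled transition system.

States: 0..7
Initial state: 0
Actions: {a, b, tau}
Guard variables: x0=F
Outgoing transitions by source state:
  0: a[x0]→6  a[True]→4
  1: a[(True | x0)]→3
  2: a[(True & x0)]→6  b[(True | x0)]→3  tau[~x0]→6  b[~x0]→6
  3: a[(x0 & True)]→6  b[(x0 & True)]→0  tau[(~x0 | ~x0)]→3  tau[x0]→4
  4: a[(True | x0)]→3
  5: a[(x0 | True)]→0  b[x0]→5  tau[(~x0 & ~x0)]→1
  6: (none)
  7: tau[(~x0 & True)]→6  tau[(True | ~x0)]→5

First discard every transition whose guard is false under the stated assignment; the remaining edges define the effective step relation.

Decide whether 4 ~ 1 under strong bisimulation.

Answer: BISIMILAR

Analysis:
Bisimulation quotient by refinement:
  π0 = {{0,1,2,3,4,5,6,7}}
  π1 = {{0,1,4},{2},{3,7},{5},{6}}
  π2 = {{0},{1,4},{2},{3},{5},{6},{7}}
Fixed point at round 3; 7 class(es).
4∈{1,4}, 1∈{1,4}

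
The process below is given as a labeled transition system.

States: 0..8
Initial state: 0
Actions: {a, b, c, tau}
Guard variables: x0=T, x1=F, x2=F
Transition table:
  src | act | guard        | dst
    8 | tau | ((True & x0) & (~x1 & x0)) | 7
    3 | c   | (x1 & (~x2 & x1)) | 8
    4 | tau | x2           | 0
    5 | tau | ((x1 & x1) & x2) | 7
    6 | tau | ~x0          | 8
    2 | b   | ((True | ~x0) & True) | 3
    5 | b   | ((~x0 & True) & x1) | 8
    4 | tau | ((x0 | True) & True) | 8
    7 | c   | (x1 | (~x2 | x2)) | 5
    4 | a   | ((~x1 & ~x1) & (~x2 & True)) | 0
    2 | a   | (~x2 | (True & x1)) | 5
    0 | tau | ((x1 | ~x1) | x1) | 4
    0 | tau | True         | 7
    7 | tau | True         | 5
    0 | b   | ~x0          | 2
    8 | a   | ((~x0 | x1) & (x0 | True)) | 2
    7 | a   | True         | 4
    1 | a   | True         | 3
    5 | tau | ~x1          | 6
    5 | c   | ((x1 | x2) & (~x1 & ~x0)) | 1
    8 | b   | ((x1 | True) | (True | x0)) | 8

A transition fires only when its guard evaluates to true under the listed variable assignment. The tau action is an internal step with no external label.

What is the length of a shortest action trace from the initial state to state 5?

Answer: 2

Analysis:
BFS to 5:
  depth 0: {0}
  depth 1: {4,7}
  depth 2: {5,8}
5 enters at depth 2; path tau·c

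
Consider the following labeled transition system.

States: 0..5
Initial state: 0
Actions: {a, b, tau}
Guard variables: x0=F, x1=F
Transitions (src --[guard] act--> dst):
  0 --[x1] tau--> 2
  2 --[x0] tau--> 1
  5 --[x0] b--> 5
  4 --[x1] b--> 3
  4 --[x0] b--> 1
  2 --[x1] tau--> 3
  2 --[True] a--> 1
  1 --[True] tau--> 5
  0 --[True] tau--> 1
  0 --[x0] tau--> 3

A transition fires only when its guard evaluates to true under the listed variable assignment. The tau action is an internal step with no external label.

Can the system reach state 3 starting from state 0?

Guard filter leaves 3 enabled edge(s).
L0 = {0}
L1 = {1}  total {0,1}
L2 = {5}  total {0,1,5}
Reach set: {0,1,5}

Answer: UNREACHABLE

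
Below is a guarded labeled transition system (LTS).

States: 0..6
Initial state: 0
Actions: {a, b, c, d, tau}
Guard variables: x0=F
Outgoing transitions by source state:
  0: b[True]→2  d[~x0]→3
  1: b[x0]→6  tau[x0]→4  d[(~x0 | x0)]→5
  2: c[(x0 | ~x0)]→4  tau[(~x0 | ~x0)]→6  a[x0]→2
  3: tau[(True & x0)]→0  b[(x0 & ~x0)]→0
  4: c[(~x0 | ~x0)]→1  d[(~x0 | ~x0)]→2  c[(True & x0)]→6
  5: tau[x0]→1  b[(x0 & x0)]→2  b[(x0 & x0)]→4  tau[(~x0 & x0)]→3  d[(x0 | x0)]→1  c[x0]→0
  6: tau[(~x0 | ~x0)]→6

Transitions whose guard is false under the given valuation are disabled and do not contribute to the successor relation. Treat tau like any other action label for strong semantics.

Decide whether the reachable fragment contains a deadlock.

Answer: DEADLOCK at state 3

Analysis:
Reach set: {0,1,2,3,4,5,6}
  0: b→2  d→3  [2 out]
  1: d→5  [1 out]
  2: c→4  tau→6  [2 out]
  3: ∅  [STUCK]
  4: c→1  d→2  [2 out]
  5: ∅  [STUCK]
  6: tau→6  [1 out]
trace reaching 3: d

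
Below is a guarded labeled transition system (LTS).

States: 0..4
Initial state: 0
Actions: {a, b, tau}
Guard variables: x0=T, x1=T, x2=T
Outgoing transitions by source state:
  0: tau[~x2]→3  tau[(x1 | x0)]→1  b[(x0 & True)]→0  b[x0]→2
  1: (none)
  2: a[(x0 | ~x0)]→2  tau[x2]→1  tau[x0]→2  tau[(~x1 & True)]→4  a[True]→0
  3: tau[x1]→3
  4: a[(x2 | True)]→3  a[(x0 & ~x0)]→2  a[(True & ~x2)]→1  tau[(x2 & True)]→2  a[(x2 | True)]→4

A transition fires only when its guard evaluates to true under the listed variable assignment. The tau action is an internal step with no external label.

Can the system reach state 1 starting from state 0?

11 transition(s) survive guard evaluation.
Layer 0: {0}
Layer 1: {1,2}  now seen {0,1,2}
Reachable = {0,1,2}
trace reaching 1: tau

Answer: REACHABLE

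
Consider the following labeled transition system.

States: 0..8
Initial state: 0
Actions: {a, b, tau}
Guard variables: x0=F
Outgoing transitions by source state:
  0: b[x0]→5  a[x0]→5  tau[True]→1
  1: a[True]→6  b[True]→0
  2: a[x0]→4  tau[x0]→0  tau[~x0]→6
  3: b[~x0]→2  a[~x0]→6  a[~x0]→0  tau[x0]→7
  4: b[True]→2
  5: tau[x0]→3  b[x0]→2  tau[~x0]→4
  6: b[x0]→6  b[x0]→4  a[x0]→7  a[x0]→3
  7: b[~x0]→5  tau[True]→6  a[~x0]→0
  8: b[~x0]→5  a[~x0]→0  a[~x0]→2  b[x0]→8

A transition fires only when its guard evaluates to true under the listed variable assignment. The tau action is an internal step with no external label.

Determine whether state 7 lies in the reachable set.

Answer: UNREACHABLE

Analysis:
15 transition(s) survive guard evaluation.
depth 0: {0}
depth 1: {1}  cumulative {0,1}
depth 2: {6}  cumulative {0,1,6}
R = {0,1,6}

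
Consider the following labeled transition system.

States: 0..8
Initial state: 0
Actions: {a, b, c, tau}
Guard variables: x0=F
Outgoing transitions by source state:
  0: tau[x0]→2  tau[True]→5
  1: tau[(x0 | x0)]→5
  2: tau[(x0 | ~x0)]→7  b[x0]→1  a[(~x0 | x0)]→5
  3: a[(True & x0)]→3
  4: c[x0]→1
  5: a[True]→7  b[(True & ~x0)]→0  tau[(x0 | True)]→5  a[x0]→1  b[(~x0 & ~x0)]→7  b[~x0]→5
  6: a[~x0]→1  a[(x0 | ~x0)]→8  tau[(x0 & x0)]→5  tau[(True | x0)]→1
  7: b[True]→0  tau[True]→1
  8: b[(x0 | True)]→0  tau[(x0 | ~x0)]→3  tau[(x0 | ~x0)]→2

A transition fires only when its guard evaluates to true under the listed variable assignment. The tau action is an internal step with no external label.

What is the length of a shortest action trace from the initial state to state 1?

Layered search for 1:
  depth 0: {0}
  depth 1: {5}
  depth 2: {7}
  depth 3: {1}
depth(1)=3, e.g. tau·a·tau

Answer: 3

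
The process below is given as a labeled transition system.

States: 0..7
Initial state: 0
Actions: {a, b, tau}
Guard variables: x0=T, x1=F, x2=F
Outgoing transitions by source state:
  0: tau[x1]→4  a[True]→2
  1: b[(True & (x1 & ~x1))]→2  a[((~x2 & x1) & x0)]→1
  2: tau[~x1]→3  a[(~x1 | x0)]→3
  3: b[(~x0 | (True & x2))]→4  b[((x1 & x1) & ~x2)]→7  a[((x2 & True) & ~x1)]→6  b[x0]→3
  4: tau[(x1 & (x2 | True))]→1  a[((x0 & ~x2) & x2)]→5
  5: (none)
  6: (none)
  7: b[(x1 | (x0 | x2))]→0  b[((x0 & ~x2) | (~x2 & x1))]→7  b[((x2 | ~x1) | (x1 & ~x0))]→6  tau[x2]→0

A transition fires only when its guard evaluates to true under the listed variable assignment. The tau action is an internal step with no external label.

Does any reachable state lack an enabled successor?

Reachable = {0,2,3}
  0: a→2  [deg 1]
  2: a→3  tau→3  [deg 2]
  3: b→3  [deg 1]

Answer: DEADLOCK-FREE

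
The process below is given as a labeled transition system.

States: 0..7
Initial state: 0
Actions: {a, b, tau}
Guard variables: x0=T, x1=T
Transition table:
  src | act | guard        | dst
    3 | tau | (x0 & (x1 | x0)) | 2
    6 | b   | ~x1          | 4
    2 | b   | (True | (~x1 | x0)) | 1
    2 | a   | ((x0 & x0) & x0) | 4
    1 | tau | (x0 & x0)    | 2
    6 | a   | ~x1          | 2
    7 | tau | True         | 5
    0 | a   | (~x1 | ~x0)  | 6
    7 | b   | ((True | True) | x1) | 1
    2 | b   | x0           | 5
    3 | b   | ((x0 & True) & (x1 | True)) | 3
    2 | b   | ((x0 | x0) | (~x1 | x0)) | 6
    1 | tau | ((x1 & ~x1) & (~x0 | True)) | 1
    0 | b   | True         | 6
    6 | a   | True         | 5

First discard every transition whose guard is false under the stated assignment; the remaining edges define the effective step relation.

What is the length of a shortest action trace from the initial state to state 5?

Answer: 2

Analysis:
Layered search for 5:
  depth 0: {0}
  depth 1: {6}
  depth 2: {5}
5 enters at depth 2; path b·a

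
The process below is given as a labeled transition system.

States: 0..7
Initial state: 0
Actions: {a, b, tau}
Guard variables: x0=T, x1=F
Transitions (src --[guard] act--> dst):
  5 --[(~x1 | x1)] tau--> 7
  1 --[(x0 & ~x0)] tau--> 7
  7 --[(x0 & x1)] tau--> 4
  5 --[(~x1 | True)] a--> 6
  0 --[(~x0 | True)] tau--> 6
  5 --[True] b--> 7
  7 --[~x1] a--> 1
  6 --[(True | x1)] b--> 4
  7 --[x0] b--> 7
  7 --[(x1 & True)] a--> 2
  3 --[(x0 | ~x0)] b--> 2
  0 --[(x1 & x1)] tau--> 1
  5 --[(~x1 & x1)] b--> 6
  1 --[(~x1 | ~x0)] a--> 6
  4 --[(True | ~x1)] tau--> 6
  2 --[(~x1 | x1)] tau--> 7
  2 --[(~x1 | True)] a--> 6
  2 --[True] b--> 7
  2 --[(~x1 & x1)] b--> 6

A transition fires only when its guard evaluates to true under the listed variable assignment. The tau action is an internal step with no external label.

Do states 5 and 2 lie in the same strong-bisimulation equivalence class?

Answer: BISIMILAR

Analysis:
Compute ~ classes (split until stable):
  π0 = {{0,1,2,3,4,5,6,7}}
  π1 = {{0,4},{1},{2,5},{3,6},{7}}
  π2 = {{0,4},{1},{2,5},{3},{6},{7}}
6 equivalence class(es) (converged in 3)
5∈{2,5}, 2∈{2,5}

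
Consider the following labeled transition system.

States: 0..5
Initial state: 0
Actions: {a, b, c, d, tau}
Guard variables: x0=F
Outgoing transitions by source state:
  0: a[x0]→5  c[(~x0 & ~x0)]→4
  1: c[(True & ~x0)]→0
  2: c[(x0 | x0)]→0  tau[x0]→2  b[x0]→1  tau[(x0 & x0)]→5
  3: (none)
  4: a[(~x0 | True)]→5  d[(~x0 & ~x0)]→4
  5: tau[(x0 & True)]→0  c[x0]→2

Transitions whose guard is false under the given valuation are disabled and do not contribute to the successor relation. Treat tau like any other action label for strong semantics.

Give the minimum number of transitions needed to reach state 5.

Layered search for 5:
  L0 = {0}
  L1 = {4}
  L2 = {5}
first hit 5 at d=2 via c·a

Answer: 2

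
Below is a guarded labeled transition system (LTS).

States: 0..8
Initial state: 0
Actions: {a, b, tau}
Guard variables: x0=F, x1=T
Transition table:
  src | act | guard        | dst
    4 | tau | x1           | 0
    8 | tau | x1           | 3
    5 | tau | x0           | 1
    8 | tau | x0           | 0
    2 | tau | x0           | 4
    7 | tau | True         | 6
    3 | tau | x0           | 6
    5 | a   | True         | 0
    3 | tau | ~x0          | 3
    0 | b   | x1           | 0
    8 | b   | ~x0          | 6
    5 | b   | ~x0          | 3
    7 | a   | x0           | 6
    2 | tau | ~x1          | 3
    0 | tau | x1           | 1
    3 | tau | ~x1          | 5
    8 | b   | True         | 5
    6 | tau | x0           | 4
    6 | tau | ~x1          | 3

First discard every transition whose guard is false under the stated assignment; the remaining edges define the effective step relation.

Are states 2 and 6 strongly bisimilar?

Refine partition for ~:
  round 0: {{0,1,2,3,4,5,6,7,8}}
  round 1: {{0,8},{1,2,6},{3,4,7},{5}}
  round 2: {{0},{1,2,6},{3},{4},{5},{7},{8}}
7 equivalence class(es) (converged in 3)
[2]={1,2,6}  [6]={1,2,6}

Answer: BISIMILAR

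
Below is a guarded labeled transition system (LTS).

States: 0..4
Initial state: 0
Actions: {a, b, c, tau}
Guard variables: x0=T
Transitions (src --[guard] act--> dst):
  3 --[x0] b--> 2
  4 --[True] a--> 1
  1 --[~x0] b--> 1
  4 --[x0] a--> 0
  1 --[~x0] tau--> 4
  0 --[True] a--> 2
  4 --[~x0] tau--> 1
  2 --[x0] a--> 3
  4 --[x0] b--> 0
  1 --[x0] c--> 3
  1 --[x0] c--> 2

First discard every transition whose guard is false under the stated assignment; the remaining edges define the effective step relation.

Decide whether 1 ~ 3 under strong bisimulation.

Answer: NOT BISIMILAR

Trace:
Bisimulation quotient by refinement:
  round 0: {{0,1,2,3,4}}
  round 1: {{0,2},{1},{3},{4}}
  round 2: {{0},{1},{2},{3},{4}}
5 equivalence class(es) (converged in 3)
1∈{1}, 3∈{3}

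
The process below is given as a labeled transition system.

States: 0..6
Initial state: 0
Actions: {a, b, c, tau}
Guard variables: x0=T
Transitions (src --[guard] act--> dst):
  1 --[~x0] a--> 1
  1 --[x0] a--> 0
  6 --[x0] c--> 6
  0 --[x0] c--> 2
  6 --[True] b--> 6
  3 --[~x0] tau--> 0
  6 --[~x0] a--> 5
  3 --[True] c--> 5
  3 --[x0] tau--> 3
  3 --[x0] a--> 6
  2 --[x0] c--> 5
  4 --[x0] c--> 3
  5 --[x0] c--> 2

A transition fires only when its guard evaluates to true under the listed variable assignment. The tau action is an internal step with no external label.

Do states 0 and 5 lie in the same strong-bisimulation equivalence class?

Refine partition for ~:
  P[0] = {{0,1,2,3,4,5,6}}
  P[1] = {{0,2,4,5},{1},{3},{6}}
  P[2] = {{0,2,5},{1},{3},{4},{6}}
Fixed point at round 3; 5 class(es).
0∈{0,2,5}, 5∈{0,2,5}

Answer: BISIMILAR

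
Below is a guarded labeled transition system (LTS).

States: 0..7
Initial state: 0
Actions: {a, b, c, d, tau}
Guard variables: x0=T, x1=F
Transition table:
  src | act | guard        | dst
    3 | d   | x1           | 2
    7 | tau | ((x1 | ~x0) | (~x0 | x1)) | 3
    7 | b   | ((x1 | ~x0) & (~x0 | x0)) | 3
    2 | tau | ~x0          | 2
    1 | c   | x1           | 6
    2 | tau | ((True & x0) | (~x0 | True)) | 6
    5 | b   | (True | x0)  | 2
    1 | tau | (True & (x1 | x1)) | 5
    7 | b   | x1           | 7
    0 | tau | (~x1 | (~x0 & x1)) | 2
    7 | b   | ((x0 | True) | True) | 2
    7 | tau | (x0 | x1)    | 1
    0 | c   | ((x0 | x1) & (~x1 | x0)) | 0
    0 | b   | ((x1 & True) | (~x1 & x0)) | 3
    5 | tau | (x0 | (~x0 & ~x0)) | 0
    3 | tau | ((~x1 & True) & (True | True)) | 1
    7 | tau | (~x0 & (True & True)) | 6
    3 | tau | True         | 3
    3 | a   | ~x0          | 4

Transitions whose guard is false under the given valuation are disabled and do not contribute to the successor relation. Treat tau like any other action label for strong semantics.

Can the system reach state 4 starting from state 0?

Answer: UNREACHABLE

Working:
Guard filter leaves 10 enabled edge(s).
Layer 0: {0}
Layer 1: {2,3}  now seen {0,2,3}
Layer 2: {1,6}  now seen {0,1,2,3,6}
R = {0,1,2,3,6}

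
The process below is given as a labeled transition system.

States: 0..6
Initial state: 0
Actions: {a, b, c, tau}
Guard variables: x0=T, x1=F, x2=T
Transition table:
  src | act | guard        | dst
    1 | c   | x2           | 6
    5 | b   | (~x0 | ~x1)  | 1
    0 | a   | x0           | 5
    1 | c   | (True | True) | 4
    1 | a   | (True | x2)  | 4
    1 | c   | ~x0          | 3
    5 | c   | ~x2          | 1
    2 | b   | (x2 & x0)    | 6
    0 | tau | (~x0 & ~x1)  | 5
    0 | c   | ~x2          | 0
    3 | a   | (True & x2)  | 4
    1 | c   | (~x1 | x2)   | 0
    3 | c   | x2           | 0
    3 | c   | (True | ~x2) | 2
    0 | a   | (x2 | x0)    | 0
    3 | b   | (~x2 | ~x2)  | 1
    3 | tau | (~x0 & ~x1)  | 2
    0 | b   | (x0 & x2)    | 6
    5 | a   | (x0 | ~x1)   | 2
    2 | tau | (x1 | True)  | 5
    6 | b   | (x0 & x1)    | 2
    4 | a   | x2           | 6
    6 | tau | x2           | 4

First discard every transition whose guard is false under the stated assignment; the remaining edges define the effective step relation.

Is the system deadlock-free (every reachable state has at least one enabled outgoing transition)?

Answer: DEADLOCK-FREE

Trace:
R = {0,1,2,4,5,6}
  0: a→0  a→5  b→6  [deg 3]
  1: a→4  c→0  c→4  c→6  [deg 4]
  2: b→6  tau→5  [deg 2]
  4: a→6  [deg 1]
  5: a→2  b→1  [deg 2]
  6: tau→4  [deg 1]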